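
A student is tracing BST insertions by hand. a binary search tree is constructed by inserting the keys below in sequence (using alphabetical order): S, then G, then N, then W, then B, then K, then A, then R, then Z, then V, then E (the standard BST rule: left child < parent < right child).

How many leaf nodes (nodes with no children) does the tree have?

6

S: root
G: left child of S (depth 1)
N: right child of G (depth 2)
W: right child of S (depth 1)
B: left child of G (depth 2)
K: left child of N (depth 3)
A: left child of B (depth 3)
R: right child of N (depth 3)
Z: right child of W (depth 2)
V: left child of W (depth 2)
E: right child of B (depth 3)

Leaves: A, E, K, R, V, Z — 6 in total.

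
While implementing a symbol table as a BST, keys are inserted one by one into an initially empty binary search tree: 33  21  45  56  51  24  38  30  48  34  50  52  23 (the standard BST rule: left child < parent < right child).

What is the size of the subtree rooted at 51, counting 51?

33: root
21: left child of 33 (depth 1)
45: right child of 33 (depth 1)
56: right child of 45 (depth 2)
51: left child of 56 (depth 3)
24: right child of 21 (depth 2)
38: left child of 45 (depth 2)
30: right child of 24 (depth 3)
48: left child of 51 (depth 4)
34: left child of 38 (depth 3)
50: right child of 48 (depth 5)
52: right child of 51 (depth 4)
23: left child of 24 (depth 3)

Subtree rooted at 51 contains: 51, 48, 50, 52 — 4 nodes.

4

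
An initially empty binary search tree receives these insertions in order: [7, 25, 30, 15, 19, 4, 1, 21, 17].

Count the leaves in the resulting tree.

4

7: root
25: right child of 7 (depth 1)
30: right child of 25 (depth 2)
15: left child of 25 (depth 2)
19: right child of 15 (depth 3)
4: left child of 7 (depth 1)
1: left child of 4 (depth 2)
21: right child of 19 (depth 4)
17: left child of 19 (depth 4)

Leaves: 1, 17, 21, 30 — 4 in total.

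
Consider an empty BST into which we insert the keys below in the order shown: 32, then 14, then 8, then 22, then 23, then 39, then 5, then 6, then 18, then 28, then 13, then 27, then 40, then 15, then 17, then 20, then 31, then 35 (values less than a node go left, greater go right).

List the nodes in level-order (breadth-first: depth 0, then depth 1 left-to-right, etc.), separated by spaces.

32 14 39 8 22 35 40 5 13 18 23 6 15 20 28 17 27 31

32: root
14: left child of 32 (depth 1)
8: left child of 14 (depth 2)
22: right child of 14 (depth 2)
23: right child of 22 (depth 3)
39: right child of 32 (depth 1)
5: left child of 8 (depth 3)
6: right child of 5 (depth 4)
18: left child of 22 (depth 3)
28: right child of 23 (depth 4)
13: right child of 8 (depth 3)
27: left child of 28 (depth 5)
40: right child of 39 (depth 2)
15: left child of 18 (depth 4)
17: right child of 15 (depth 5)
20: right child of 18 (depth 4)
31: right child of 28 (depth 5)
35: left child of 39 (depth 2)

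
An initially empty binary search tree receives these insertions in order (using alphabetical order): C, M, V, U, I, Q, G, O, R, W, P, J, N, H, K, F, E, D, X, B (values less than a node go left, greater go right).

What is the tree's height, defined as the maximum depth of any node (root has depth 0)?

6

C: root
M: right child of C (depth 1)
V: right child of M (depth 2)
U: left child of V (depth 3)
I: left child of M (depth 2)
Q: left child of U (depth 4)
G: left child of I (depth 3)
O: left child of Q (depth 5)
R: right child of Q (depth 5)
W: right child of V (depth 3)
P: right child of O (depth 6)
J: right child of I (depth 3)
N: left child of O (depth 6)
H: right child of G (depth 4)
K: right child of J (depth 4)
F: left child of G (depth 4)
E: left child of F (depth 5)
D: left child of E (depth 6)
X: right child of W (depth 4)
B: left child of C (depth 1)

The deepest node is P at depth 6.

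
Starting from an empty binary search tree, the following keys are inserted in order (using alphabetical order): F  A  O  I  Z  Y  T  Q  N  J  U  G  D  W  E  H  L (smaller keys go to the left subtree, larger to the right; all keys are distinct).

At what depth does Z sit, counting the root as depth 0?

Insert F: tree is empty, so F becomes the root.
Insert A: A < F → go left. Place as left child of F.
Insert O: O > F → go right. Place as right child of F.
Insert I: I > F → go right; I < O → go left. Place as left child of O.
Insert Z: Z > F → go right; Z > O → go right. Place as right child of O.
Insert Y: Y > F → go right; Y > O → go right; Y < Z → go left. Place as left child of Z.
Insert T: T > F → go right; T > O → go right; T < Z → go left; T < Y → go left. Place as left child of Y.
Insert Q: Q > F → go right; Q > O → go right; Q < Z → go left; Q < Y → go left; Q < T → go left. Place as left child of T.
Insert N: N > F → go right; N < O → go left; N > I → go right. Place as right child of I.
Insert J: J > F → go right; J < O → go left; J > I → go right; J < N → go left. Place as left child of N.
Insert U: U > F → go right; U > O → go right; U < Z → go left; U < Y → go left; U > T → go right. Place as right child of T.
Insert G: G > F → go right; G < O → go left; G < I → go left. Place as left child of I.
Insert D: D < F → go left; D > A → go right. Place as right child of A.
Insert W: W > F → go right; W > O → go right; W < Z → go left; W < Y → go left; W > T → go right; W > U → go right. Place as right child of U.
Insert E: E < F → go left; E > A → go right; E > D → go right. Place as right child of D.
Insert H: H > F → go right; H < O → go left; H < I → go left; H > G → go right. Place as right child of G.
Insert L: L > F → go right; L < O → go left; L > I → go right; L < N → go left; L > J → go right. Place as right child of J.

Path to Z: F → O → Z, which is 2 edges.

2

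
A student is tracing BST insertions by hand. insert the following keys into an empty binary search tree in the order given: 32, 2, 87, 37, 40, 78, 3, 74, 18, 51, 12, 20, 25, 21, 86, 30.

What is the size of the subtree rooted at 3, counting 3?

32: root
2: left child of 32 (depth 1)
87: right child of 32 (depth 1)
37: left child of 87 (depth 2)
40: right child of 37 (depth 3)
78: right child of 40 (depth 4)
3: right child of 2 (depth 2)
74: left child of 78 (depth 5)
18: right child of 3 (depth 3)
51: left child of 74 (depth 6)
12: left child of 18 (depth 4)
20: right child of 18 (depth 4)
25: right child of 20 (depth 5)
21: left child of 25 (depth 6)
86: right child of 78 (depth 5)
30: right child of 25 (depth 6)

Subtree rooted at 3 contains: 3, 18, 12, 20, 25, 21, 30 — 7 nodes.

7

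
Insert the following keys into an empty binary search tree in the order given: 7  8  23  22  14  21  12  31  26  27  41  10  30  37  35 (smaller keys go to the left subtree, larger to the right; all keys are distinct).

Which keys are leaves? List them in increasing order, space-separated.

Insert 7: tree is empty, so 7 becomes the root.
Insert 8: 8 > 7 → go right. Place as right child of 7.
Insert 23: 23 > 7 → go right; 23 > 8 → go right. Place as right child of 8.
Insert 22: 22 > 7 → go right; 22 > 8 → go right; 22 < 23 → go left. Place as left child of 23.
Insert 14: 14 > 7 → go right; 14 > 8 → go right; 14 < 23 → go left; 14 < 22 → go left. Place as left child of 22.
Insert 21: 21 > 7 → go right; 21 > 8 → go right; 21 < 23 → go left; 21 < 22 → go left; 21 > 14 → go right. Place as right child of 14.
Insert 12: 12 > 7 → go right; 12 > 8 → go right; 12 < 23 → go left; 12 < 22 → go left; 12 < 14 → go left. Place as left child of 14.
Insert 31: 31 > 7 → go right; 31 > 8 → go right; 31 > 23 → go right. Place as right child of 23.
Insert 26: 26 > 7 → go right; 26 > 8 → go right; 26 > 23 → go right; 26 < 31 → go left. Place as left child of 31.
Insert 27: 27 > 7 → go right; 27 > 8 → go right; 27 > 23 → go right; 27 < 31 → go left; 27 > 26 → go right. Place as right child of 26.
Insert 41: 41 > 7 → go right; 41 > 8 → go right; 41 > 23 → go right; 41 > 31 → go right. Place as right child of 31.
Insert 10: 10 > 7 → go right; 10 > 8 → go right; 10 < 23 → go left; 10 < 22 → go left; 10 < 14 → go left; 10 < 12 → go left. Place as left child of 12.
Insert 30: 30 > 7 → go right; 30 > 8 → go right; 30 > 23 → go right; 30 < 31 → go left; 30 > 26 → go right; 30 > 27 → go right. Place as right child of 27.
Insert 37: 37 > 7 → go right; 37 > 8 → go right; 37 > 23 → go right; 37 > 31 → go right; 37 < 41 → go left. Place as left child of 41.
Insert 35: 35 > 7 → go right; 35 > 8 → go right; 35 > 23 → go right; 35 > 31 → go right; 35 < 41 → go left; 35 < 37 → go left. Place as left child of 37.

10 21 30 35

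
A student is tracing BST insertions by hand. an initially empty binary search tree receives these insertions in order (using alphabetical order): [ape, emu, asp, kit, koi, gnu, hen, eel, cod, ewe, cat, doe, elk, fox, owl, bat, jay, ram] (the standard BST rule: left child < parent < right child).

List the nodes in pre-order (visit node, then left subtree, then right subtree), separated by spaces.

ape emu asp eel cod cat bat doe elk kit gnu ewe fox hen jay koi owl ram

ape: root
emu: right child of ape (depth 1)
asp: left child of emu (depth 2)
kit: right child of emu (depth 2)
koi: right child of kit (depth 3)
gnu: left child of kit (depth 3)
hen: right child of gnu (depth 4)
eel: right child of asp (depth 3)
cod: left child of eel (depth 4)
ewe: left child of gnu (depth 4)
cat: left child of cod (depth 5)
doe: right child of cod (depth 5)
elk: right child of eel (depth 4)
fox: right child of ewe (depth 5)
owl: right child of koi (depth 4)
bat: left child of cat (depth 6)
jay: right child of hen (depth 5)
ram: right child of owl (depth 5)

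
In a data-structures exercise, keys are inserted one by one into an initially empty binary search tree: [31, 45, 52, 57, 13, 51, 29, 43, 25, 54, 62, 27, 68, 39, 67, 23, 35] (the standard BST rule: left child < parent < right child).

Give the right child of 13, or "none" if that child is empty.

29

31: root
45: right child of 31 (depth 1)
52: right child of 45 (depth 2)
57: right child of 52 (depth 3)
13: left child of 31 (depth 1)
51: left child of 52 (depth 3)
29: right child of 13 (depth 2)
43: left child of 45 (depth 2)
25: left child of 29 (depth 3)
54: left child of 57 (depth 4)
62: right child of 57 (depth 4)
27: right child of 25 (depth 4)
68: right child of 62 (depth 5)
39: left child of 43 (depth 3)
67: left child of 68 (depth 6)
23: left child of 25 (depth 4)
35: left child of 39 (depth 4)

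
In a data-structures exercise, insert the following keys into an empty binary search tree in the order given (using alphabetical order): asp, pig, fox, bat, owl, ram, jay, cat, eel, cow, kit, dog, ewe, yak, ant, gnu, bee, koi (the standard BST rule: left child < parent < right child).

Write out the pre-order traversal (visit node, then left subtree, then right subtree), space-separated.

Resulting structure (node: left, right):
  asp: L=ant, R=pig
  pig: L=fox, R=ram
  fox: L=bat, R=owl
  bat: L=–, R=cat
  owl: L=jay, R=–
  ram: L=–, R=yak
  jay: L=gnu, R=kit
  cat: L=bee, R=eel
  eel: L=cow, R=ewe
  cow: L=–, R=dog
  kit: L=–, R=koi
  dog: L=–, R=–
  ewe: L=–, R=–
  yak: L=–, R=–
  ant: L=–, R=–
  gnu: L=–, R=–
  bee: L=–, R=–
  koi: L=–, R=–

asp ant pig fox bat cat bee eel cow dog ewe owl jay gnu kit koi ram yak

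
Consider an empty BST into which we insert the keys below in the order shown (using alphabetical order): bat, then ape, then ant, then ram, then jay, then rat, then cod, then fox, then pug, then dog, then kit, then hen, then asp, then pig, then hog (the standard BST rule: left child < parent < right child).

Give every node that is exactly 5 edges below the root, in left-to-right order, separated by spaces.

dog hen pig

bat: root
ape: left child of bat (depth 1)
ant: left child of ape (depth 2)
ram: right child of bat (depth 1)
jay: left child of ram (depth 2)
rat: right child of ram (depth 2)
cod: left child of jay (depth 3)
fox: right child of cod (depth 4)
pug: right child of jay (depth 3)
dog: left child of fox (depth 5)
kit: left child of pug (depth 4)
hen: right child of fox (depth 5)
asp: right child of ape (depth 2)
pig: right child of kit (depth 5)
hog: right child of hen (depth 6)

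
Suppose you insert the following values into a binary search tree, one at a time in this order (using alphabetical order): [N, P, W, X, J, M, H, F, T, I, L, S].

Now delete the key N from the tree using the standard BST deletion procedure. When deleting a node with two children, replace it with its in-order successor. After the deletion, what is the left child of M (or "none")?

L

Insert N: tree is empty, so N becomes the root.
Insert P: P > N → go right. Place as right child of N.
Insert W: W > N → go right; W > P → go right. Place as right child of P.
Insert X: X > N → go right; X > P → go right; X > W → go right. Place as right child of W.
Insert J: J < N → go left. Place as left child of N.
Insert M: M < N → go left; M > J → go right. Place as right child of J.
Insert H: H < N → go left; H < J → go left. Place as left child of J.
Insert F: F < N → go left; F < J → go left; F < H → go left. Place as left child of H.
Insert T: T > N → go right; T > P → go right; T < W → go left. Place as left child of W.
Insert I: I < N → go left; I < J → go left; I > H → go right. Place as right child of H.
Insert L: L < N → go left; L > J → go right; L < M → go left. Place as left child of M.
Insert S: S > N → go right; S > P → go right; S < W → go left; S < T → go left. Place as left child of T.

Delete N (two children — replace with in-order successor).
After deletion, M's left child: L.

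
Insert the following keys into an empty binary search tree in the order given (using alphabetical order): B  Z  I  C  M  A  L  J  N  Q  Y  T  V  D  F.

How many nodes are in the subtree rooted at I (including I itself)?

12

B: root
Z: right child of B (depth 1)
I: left child of Z (depth 2)
C: left child of I (depth 3)
M: right child of I (depth 3)
A: left child of B (depth 1)
L: left child of M (depth 4)
J: left child of L (depth 5)
N: right child of M (depth 4)
Q: right child of N (depth 5)
Y: right child of Q (depth 6)
T: left child of Y (depth 7)
V: right child of T (depth 8)
D: right child of C (depth 4)
F: right child of D (depth 5)

Subtree rooted at I contains: I, C, D, F, M, L, J, N, Q, Y, T, V — 12 nodes.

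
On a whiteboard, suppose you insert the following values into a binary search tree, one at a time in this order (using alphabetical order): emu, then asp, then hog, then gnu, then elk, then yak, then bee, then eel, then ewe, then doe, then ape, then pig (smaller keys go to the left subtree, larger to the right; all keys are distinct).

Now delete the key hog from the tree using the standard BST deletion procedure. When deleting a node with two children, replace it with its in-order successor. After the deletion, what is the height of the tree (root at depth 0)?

Resulting structure (node: left, right):
  emu: L=asp, R=hog
  asp: L=ape, R=elk
  hog: L=gnu, R=yak
  gnu: L=ewe, R=–
  elk: L=bee, R=–
  yak: L=pig, R=–
  bee: L=–, R=eel
  eel: L=doe, R=–
  ewe: L=–, R=–
  doe: L=–, R=–
  ape: L=–, R=–
  pig: L=–, R=–

Delete hog (two children — replace with in-order successor).
After deletion, deepest node is doe at depth 5.

5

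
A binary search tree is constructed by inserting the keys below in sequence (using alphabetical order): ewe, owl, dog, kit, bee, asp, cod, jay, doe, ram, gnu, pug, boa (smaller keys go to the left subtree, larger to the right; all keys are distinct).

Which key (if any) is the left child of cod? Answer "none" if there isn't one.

boa

Resulting structure (node: left, right):
  ewe: L=dog, R=owl
  owl: L=kit, R=ram
  dog: L=bee, R=–
  kit: L=jay, R=–
  bee: L=asp, R=cod
  asp: L=–, R=–
  cod: L=boa, R=doe
  jay: L=gnu, R=–
  doe: L=–, R=–
  ram: L=pug, R=–
  gnu: L=–, R=–
  pug: L=–, R=–
  boa: L=–, R=–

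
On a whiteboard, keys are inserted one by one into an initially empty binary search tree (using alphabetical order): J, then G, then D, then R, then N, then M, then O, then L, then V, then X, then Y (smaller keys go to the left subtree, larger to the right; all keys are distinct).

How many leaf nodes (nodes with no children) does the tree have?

Insert J: tree is empty, so J becomes the root.
Insert G: G < J → go left. Place as left child of J.
Insert D: D < J → go left; D < G → go left. Place as left child of G.
Insert R: R > J → go right. Place as right child of J.
Insert N: N > J → go right; N < R → go left. Place as left child of R.
Insert M: M > J → go right; M < R → go left; M < N → go left. Place as left child of N.
Insert O: O > J → go right; O < R → go left; O > N → go right. Place as right child of N.
Insert L: L > J → go right; L < R → go left; L < N → go left; L < M → go left. Place as left child of M.
Insert V: V > J → go right; V > R → go right. Place as right child of R.
Insert X: X > J → go right; X > R → go right; X > V → go right. Place as right child of V.
Insert Y: Y > J → go right; Y > R → go right; Y > V → go right; Y > X → go right. Place as right child of X.

Leaves: D, L, O, Y — 4 in total.

4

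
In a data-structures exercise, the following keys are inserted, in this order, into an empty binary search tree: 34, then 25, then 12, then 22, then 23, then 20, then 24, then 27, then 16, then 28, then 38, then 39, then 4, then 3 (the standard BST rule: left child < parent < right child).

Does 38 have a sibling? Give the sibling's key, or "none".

25

34: root
25: left child of 34 (depth 1)
12: left child of 25 (depth 2)
22: right child of 12 (depth 3)
23: right child of 22 (depth 4)
20: left child of 22 (depth 4)
24: right child of 23 (depth 5)
27: right child of 25 (depth 2)
16: left child of 20 (depth 5)
28: right child of 27 (depth 3)
38: right child of 34 (depth 1)
39: right child of 38 (depth 2)
4: left child of 12 (depth 3)
3: left child of 4 (depth 4)

38's parent is 34; the other child of 34 is 25.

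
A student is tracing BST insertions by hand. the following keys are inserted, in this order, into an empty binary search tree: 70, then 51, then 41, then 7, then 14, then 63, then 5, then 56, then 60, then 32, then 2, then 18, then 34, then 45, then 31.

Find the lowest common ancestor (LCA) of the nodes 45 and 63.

51

70: root
51: left child of 70 (depth 1)
41: left child of 51 (depth 2)
7: left child of 41 (depth 3)
14: right child of 7 (depth 4)
63: right child of 51 (depth 2)
5: left child of 7 (depth 4)
56: left child of 63 (depth 3)
60: right child of 56 (depth 4)
32: right child of 14 (depth 5)
2: left child of 5 (depth 5)
18: left child of 32 (depth 6)
34: right child of 32 (depth 6)
45: right child of 41 (depth 3)
31: right child of 18 (depth 7)

Path to 45: 70 → 51 → 41 → 45
Path to 63: 70 → 51 → 63
The paths share a prefix ending at 51, then split left and right.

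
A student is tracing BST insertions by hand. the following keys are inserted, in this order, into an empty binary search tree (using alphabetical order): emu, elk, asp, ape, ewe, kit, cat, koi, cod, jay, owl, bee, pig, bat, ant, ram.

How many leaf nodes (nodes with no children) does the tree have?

Resulting structure (node: left, right):
  emu: L=elk, R=ewe
  elk: L=asp, R=–
  asp: L=ape, R=cat
  ape: L=ant, R=–
  ewe: L=–, R=kit
  kit: L=jay, R=koi
  cat: L=bee, R=cod
  koi: L=–, R=owl
  cod: L=–, R=–
  jay: L=–, R=–
  owl: L=–, R=pig
  bee: L=bat, R=–
  pig: L=–, R=ram
  bat: L=–, R=–
  ant: L=–, R=–
  ram: L=–, R=–

Leaves: ant, bat, cod, jay, ram — 5 in total.

5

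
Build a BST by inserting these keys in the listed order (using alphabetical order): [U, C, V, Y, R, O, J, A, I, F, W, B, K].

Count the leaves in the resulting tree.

4

Insert U: tree is empty, so U becomes the root.
Insert C: C < U → go left. Place as left child of U.
Insert V: V > U → go right. Place as right child of U.
Insert Y: Y > U → go right; Y > V → go right. Place as right child of V.
Insert R: R < U → go left; R > C → go right. Place as right child of C.
Insert O: O < U → go left; O > C → go right; O < R → go left. Place as left child of R.
Insert J: J < U → go left; J > C → go right; J < R → go left; J < O → go left. Place as left child of O.
Insert A: A < U → go left; A < C → go left. Place as left child of C.
Insert I: I < U → go left; I > C → go right; I < R → go left; I < O → go left; I < J → go left. Place as left child of J.
Insert F: F < U → go left; F > C → go right; F < R → go left; F < O → go left; F < J → go left; F < I → go left. Place as left child of I.
Insert W: W > U → go right; W > V → go right; W < Y → go left. Place as left child of Y.
Insert B: B < U → go left; B < C → go left; B > A → go right. Place as right child of A.
Insert K: K < U → go left; K > C → go right; K < R → go left; K < O → go left; K > J → go right. Place as right child of J.

Leaves: B, F, K, W — 4 in total.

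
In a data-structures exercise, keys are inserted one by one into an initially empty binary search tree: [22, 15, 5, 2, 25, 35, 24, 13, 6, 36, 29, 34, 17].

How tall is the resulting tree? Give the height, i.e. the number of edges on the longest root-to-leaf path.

4

Resulting structure (node: left, right):
  22: L=15, R=25
  15: L=5, R=17
  5: L=2, R=13
  2: L=–, R=–
  25: L=24, R=35
  35: L=29, R=36
  24: L=–, R=–
  13: L=6, R=–
  6: L=–, R=–
  36: L=–, R=–
  29: L=–, R=34
  34: L=–, R=–
  17: L=–, R=–

The deepest node is 6 at depth 4.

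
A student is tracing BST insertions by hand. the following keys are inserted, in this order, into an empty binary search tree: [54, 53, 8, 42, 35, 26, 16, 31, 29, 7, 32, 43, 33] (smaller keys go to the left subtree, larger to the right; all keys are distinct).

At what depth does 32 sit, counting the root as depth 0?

54: root
53: left child of 54 (depth 1)
8: left child of 53 (depth 2)
42: right child of 8 (depth 3)
35: left child of 42 (depth 4)
26: left child of 35 (depth 5)
16: left child of 26 (depth 6)
31: right child of 26 (depth 6)
29: left child of 31 (depth 7)
7: left child of 8 (depth 3)
32: right child of 31 (depth 7)
43: right child of 42 (depth 4)
33: right child of 32 (depth 8)

Path to 32: 54 → 53 → 8 → 42 → 35 → 26 → 31 → 32, which is 7 edges.

7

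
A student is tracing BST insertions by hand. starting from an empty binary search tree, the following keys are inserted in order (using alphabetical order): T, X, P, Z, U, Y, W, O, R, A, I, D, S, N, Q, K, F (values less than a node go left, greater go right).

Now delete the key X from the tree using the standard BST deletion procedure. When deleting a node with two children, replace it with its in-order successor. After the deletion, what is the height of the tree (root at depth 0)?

T: root
X: right child of T (depth 1)
P: left child of T (depth 1)
Z: right child of X (depth 2)
U: left child of X (depth 2)
Y: left child of Z (depth 3)
W: right child of U (depth 3)
O: left child of P (depth 2)
R: right child of P (depth 2)
A: left child of O (depth 3)
I: right child of A (depth 4)
D: left child of I (depth 5)
S: right child of R (depth 3)
N: right child of I (depth 5)
Q: left child of R (depth 3)
K: left child of N (depth 6)
F: right child of D (depth 6)

Delete X (two children — replace with in-order successor).
After deletion, deepest node is K at depth 6.

6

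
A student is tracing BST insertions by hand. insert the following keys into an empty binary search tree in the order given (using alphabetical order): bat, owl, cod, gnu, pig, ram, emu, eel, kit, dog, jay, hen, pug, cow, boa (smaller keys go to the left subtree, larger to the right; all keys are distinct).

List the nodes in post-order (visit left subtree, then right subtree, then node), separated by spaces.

Insert bat: tree is empty, so bat becomes the root.
Insert owl: owl > bat → go right. Place as right child of bat.
Insert cod: cod > bat → go right; cod < owl → go left. Place as left child of owl.
Insert gnu: gnu > bat → go right; gnu < owl → go left; gnu > cod → go right. Place as right child of cod.
Insert pig: pig > bat → go right; pig > owl → go right. Place as right child of owl.
Insert ram: ram > bat → go right; ram > owl → go right; ram > pig → go right. Place as right child of pig.
Insert emu: emu > bat → go right; emu < owl → go left; emu > cod → go right; emu < gnu → go left. Place as left child of gnu.
Insert eel: eel > bat → go right; eel < owl → go left; eel > cod → go right; eel < gnu → go left; eel < emu → go left. Place as left child of emu.
Insert kit: kit > bat → go right; kit < owl → go left; kit > cod → go right; kit > gnu → go right. Place as right child of gnu.
Insert dog: dog > bat → go right; dog < owl → go left; dog > cod → go right; dog < gnu → go left; dog < emu → go left; dog < eel → go left. Place as left child of eel.
Insert jay: jay > bat → go right; jay < owl → go left; jay > cod → go right; jay > gnu → go right; jay < kit → go left. Place as left child of kit.
Insert hen: hen > bat → go right; hen < owl → go left; hen > cod → go right; hen > gnu → go right; hen < kit → go left; hen < jay → go left. Place as left child of jay.
Insert pug: pug > bat → go right; pug > owl → go right; pug > pig → go right; pug < ram → go left. Place as left child of ram.
Insert cow: cow > bat → go right; cow < owl → go left; cow > cod → go right; cow < gnu → go left; cow < emu → go left; cow < eel → go left; cow < dog → go left. Place as left child of dog.
Insert boa: boa > bat → go right; boa < owl → go left; boa < cod → go left. Place as left child of cod.

boa cow dog eel emu hen jay kit gnu cod pug ram pig owl bat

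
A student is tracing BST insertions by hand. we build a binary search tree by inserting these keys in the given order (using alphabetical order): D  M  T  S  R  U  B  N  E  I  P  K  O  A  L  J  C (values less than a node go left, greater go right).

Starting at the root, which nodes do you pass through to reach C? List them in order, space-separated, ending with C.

D B C

Insert D: tree is empty, so D becomes the root.
Insert M: M > D → go right. Place as right child of D.
Insert T: T > D → go right; T > M → go right. Place as right child of M.
Insert S: S > D → go right; S > M → go right; S < T → go left. Place as left child of T.
Insert R: R > D → go right; R > M → go right; R < T → go left; R < S → go left. Place as left child of S.
Insert U: U > D → go right; U > M → go right; U > T → go right. Place as right child of T.
Insert B: B < D → go left. Place as left child of D.
Insert N: N > D → go right; N > M → go right; N < T → go left; N < S → go left; N < R → go left. Place as left child of R.
Insert E: E > D → go right; E < M → go left. Place as left child of M.
Insert I: I > D → go right; I < M → go left; I > E → go right. Place as right child of E.
Insert P: P > D → go right; P > M → go right; P < T → go left; P < S → go left; P < R → go left; P > N → go right. Place as right child of N.
Insert K: K > D → go right; K < M → go left; K > E → go right; K > I → go right. Place as right child of I.
Insert O: O > D → go right; O > M → go right; O < T → go left; O < S → go left; O < R → go left; O > N → go right; O < P → go left. Place as left child of P.
Insert A: A < D → go left; A < B → go left. Place as left child of B.
Insert L: L > D → go right; L < M → go left; L > E → go right; L > I → go right; L > K → go right. Place as right child of K.
Insert J: J > D → go right; J < M → go left; J > E → go right; J > I → go right; J < K → go left. Place as left child of K.
Insert C: C < D → go left; C > B → go right. Place as right child of B.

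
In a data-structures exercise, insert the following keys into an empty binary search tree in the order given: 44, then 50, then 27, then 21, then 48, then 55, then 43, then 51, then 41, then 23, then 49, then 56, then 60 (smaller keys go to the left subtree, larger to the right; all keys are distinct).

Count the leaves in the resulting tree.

5

Resulting structure (node: left, right):
  44: L=27, R=50
  50: L=48, R=55
  27: L=21, R=43
  21: L=–, R=23
  48: L=–, R=49
  55: L=51, R=56
  43: L=41, R=–
  51: L=–, R=–
  41: L=–, R=–
  23: L=–, R=–
  49: L=–, R=–
  56: L=–, R=60
  60: L=–, R=–

Leaves: 23, 41, 49, 51, 60 — 5 in total.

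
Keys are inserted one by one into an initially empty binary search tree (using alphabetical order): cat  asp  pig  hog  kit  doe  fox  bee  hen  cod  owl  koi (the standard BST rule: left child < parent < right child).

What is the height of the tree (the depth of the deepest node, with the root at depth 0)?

Insert cat: tree is empty, so cat becomes the root.
Insert asp: asp < cat → go left. Place as left child of cat.
Insert pig: pig > cat → go right. Place as right child of cat.
Insert hog: hog > cat → go right; hog < pig → go left. Place as left child of pig.
Insert kit: kit > cat → go right; kit < pig → go left; kit > hog → go right. Place as right child of hog.
Insert doe: doe > cat → go right; doe < pig → go left; doe < hog → go left. Place as left child of hog.
Insert fox: fox > cat → go right; fox < pig → go left; fox < hog → go left; fox > doe → go right. Place as right child of doe.
Insert bee: bee < cat → go left; bee > asp → go right. Place as right child of asp.
Insert hen: hen > cat → go right; hen < pig → go left; hen < hog → go left; hen > doe → go right; hen > fox → go right. Place as right child of fox.
Insert cod: cod > cat → go right; cod < pig → go left; cod < hog → go left; cod < doe → go left. Place as left child of doe.
Insert owl: owl > cat → go right; owl < pig → go left; owl > hog → go right; owl > kit → go right. Place as right child of kit.
Insert koi: koi > cat → go right; koi < pig → go left; koi > hog → go right; koi > kit → go right; koi < owl → go left. Place as left child of owl.

The deepest node is hen at depth 5.

5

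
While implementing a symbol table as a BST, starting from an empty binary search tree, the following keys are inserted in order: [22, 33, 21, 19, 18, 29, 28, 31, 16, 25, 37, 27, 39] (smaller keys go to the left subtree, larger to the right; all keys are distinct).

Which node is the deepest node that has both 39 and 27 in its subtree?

22: root
33: right child of 22 (depth 1)
21: left child of 22 (depth 1)
19: left child of 21 (depth 2)
18: left child of 19 (depth 3)
29: left child of 33 (depth 2)
28: left child of 29 (depth 3)
31: right child of 29 (depth 3)
16: left child of 18 (depth 4)
25: left child of 28 (depth 4)
37: right child of 33 (depth 2)
27: right child of 25 (depth 5)
39: right child of 37 (depth 3)

Path to 39: 22 → 33 → 37 → 39
Path to 27: 22 → 33 → 29 → 28 → 25 → 27
The paths share a prefix ending at 33, then split left and right.

33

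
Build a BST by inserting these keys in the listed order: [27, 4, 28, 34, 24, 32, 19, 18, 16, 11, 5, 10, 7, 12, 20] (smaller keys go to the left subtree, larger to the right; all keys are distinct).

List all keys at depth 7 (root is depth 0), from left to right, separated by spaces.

27: root
4: left child of 27 (depth 1)
28: right child of 27 (depth 1)
34: right child of 28 (depth 2)
24: right child of 4 (depth 2)
32: left child of 34 (depth 3)
19: left child of 24 (depth 3)
18: left child of 19 (depth 4)
16: left child of 18 (depth 5)
11: left child of 16 (depth 6)
5: left child of 11 (depth 7)
10: right child of 5 (depth 8)
7: left child of 10 (depth 9)
12: right child of 11 (depth 7)
20: right child of 19 (depth 4)

5 12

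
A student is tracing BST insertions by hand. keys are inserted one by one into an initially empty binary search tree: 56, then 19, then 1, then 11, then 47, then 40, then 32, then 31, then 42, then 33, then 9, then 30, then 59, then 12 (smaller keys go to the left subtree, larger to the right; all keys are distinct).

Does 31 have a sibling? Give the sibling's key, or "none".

56: root
19: left child of 56 (depth 1)
1: left child of 19 (depth 2)
11: right child of 1 (depth 3)
47: right child of 19 (depth 2)
40: left child of 47 (depth 3)
32: left child of 40 (depth 4)
31: left child of 32 (depth 5)
42: right child of 40 (depth 4)
33: right child of 32 (depth 5)
9: left child of 11 (depth 4)
30: left child of 31 (depth 6)
59: right child of 56 (depth 1)
12: right child of 11 (depth 4)

31's parent is 32; the other child of 32 is 33.

33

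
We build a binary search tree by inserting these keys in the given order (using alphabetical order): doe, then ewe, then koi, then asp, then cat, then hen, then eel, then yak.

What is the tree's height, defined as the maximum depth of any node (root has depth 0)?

3

Insert doe: tree is empty, so doe becomes the root.
Insert ewe: ewe > doe → go right. Place as right child of doe.
Insert koi: koi > doe → go right; koi > ewe → go right. Place as right child of ewe.
Insert asp: asp < doe → go left. Place as left child of doe.
Insert cat: cat < doe → go left; cat > asp → go right. Place as right child of asp.
Insert hen: hen > doe → go right; hen > ewe → go right; hen < koi → go left. Place as left child of koi.
Insert eel: eel > doe → go right; eel < ewe → go left. Place as left child of ewe.
Insert yak: yak > doe → go right; yak > ewe → go right; yak > koi → go right. Place as right child of koi.

The deepest node is hen at depth 3.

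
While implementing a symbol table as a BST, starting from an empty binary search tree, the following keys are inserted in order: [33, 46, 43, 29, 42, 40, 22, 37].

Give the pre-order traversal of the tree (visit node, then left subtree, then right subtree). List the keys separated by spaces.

Resulting structure (node: left, right):
  33: L=29, R=46
  46: L=43, R=–
  43: L=42, R=–
  29: L=22, R=–
  42: L=40, R=–
  40: L=37, R=–
  22: L=–, R=–
  37: L=–, R=–

33 29 22 46 43 42 40 37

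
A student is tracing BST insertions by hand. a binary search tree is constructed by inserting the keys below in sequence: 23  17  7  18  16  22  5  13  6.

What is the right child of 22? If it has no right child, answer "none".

Resulting structure (node: left, right):
  23: L=17, R=–
  17: L=7, R=18
  7: L=5, R=16
  18: L=–, R=22
  16: L=13, R=–
  22: L=–, R=–
  5: L=–, R=6
  13: L=–, R=–
  6: L=–, R=–

none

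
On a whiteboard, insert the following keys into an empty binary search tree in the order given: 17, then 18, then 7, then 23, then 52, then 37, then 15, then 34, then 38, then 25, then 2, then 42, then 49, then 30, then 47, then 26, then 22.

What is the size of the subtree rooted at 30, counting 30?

2

Insert 17: tree is empty, so 17 becomes the root.
Insert 18: 18 > 17 → go right. Place as right child of 17.
Insert 7: 7 < 17 → go left. Place as left child of 17.
Insert 23: 23 > 17 → go right; 23 > 18 → go right. Place as right child of 18.
Insert 52: 52 > 17 → go right; 52 > 18 → go right; 52 > 23 → go right. Place as right child of 23.
Insert 37: 37 > 17 → go right; 37 > 18 → go right; 37 > 23 → go right; 37 < 52 → go left. Place as left child of 52.
Insert 15: 15 < 17 → go left; 15 > 7 → go right. Place as right child of 7.
Insert 34: 34 > 17 → go right; 34 > 18 → go right; 34 > 23 → go right; 34 < 52 → go left; 34 < 37 → go left. Place as left child of 37.
Insert 38: 38 > 17 → go right; 38 > 18 → go right; 38 > 23 → go right; 38 < 52 → go left; 38 > 37 → go right. Place as right child of 37.
Insert 25: 25 > 17 → go right; 25 > 18 → go right; 25 > 23 → go right; 25 < 52 → go left; 25 < 37 → go left; 25 < 34 → go left. Place as left child of 34.
Insert 2: 2 < 17 → go left; 2 < 7 → go left. Place as left child of 7.
Insert 42: 42 > 17 → go right; 42 > 18 → go right; 42 > 23 → go right; 42 < 52 → go left; 42 > 37 → go right; 42 > 38 → go right. Place as right child of 38.
Insert 49: 49 > 17 → go right; 49 > 18 → go right; 49 > 23 → go right; 49 < 52 → go left; 49 > 37 → go right; 49 > 38 → go right; 49 > 42 → go right. Place as right child of 42.
Insert 30: 30 > 17 → go right; 30 > 18 → go right; 30 > 23 → go right; 30 < 52 → go left; 30 < 37 → go left; 30 < 34 → go left; 30 > 25 → go right. Place as right child of 25.
Insert 47: 47 > 17 → go right; 47 > 18 → go right; 47 > 23 → go right; 47 < 52 → go left; 47 > 37 → go right; 47 > 38 → go right; 47 > 42 → go right; 47 < 49 → go left. Place as left child of 49.
Insert 26: 26 > 17 → go right; 26 > 18 → go right; 26 > 23 → go right; 26 < 52 → go left; 26 < 37 → go left; 26 < 34 → go left; 26 > 25 → go right; 26 < 30 → go left. Place as left child of 30.
Insert 22: 22 > 17 → go right; 22 > 18 → go right; 22 < 23 → go left. Place as left child of 23.

Subtree rooted at 30 contains: 30, 26 — 2 nodes.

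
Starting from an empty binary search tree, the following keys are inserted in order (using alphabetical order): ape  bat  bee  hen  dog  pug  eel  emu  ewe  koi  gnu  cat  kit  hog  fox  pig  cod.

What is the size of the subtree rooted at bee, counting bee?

ape: root
bat: right child of ape (depth 1)
bee: right child of bat (depth 2)
hen: right child of bee (depth 3)
dog: left child of hen (depth 4)
pug: right child of hen (depth 4)
eel: right child of dog (depth 5)
emu: right child of eel (depth 6)
ewe: right child of emu (depth 7)
koi: left child of pug (depth 5)
gnu: right child of ewe (depth 8)
cat: left child of dog (depth 5)
kit: left child of koi (depth 6)
hog: left child of kit (depth 7)
fox: left child of gnu (depth 9)
pig: right child of koi (depth 6)
cod: right child of cat (depth 6)

Subtree rooted at bee contains: bee, hen, dog, cat, cod, eel, emu, ewe, gnu, fox, pug, koi, kit, hog, pig — 15 nodes.

15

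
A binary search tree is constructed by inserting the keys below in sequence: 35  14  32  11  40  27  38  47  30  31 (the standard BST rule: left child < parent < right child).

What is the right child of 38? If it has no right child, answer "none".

Insert 35: tree is empty, so 35 becomes the root.
Insert 14: 14 < 35 → go left. Place as left child of 35.
Insert 32: 32 < 35 → go left; 32 > 14 → go right. Place as right child of 14.
Insert 11: 11 < 35 → go left; 11 < 14 → go left. Place as left child of 14.
Insert 40: 40 > 35 → go right. Place as right child of 35.
Insert 27: 27 < 35 → go left; 27 > 14 → go right; 27 < 32 → go left. Place as left child of 32.
Insert 38: 38 > 35 → go right; 38 < 40 → go left. Place as left child of 40.
Insert 47: 47 > 35 → go right; 47 > 40 → go right. Place as right child of 40.
Insert 30: 30 < 35 → go left; 30 > 14 → go right; 30 < 32 → go left; 30 > 27 → go right. Place as right child of 27.
Insert 31: 31 < 35 → go left; 31 > 14 → go right; 31 < 32 → go left; 31 > 27 → go right; 31 > 30 → go right. Place as right child of 30.

none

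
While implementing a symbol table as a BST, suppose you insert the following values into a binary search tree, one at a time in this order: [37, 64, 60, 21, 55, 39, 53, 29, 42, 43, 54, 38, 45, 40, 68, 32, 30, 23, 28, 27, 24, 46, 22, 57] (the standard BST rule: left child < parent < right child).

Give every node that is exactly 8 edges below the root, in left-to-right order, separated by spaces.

37: root
64: right child of 37 (depth 1)
60: left child of 64 (depth 2)
21: left child of 37 (depth 1)
55: left child of 60 (depth 3)
39: left child of 55 (depth 4)
53: right child of 39 (depth 5)
29: right child of 21 (depth 2)
42: left child of 53 (depth 6)
43: right child of 42 (depth 7)
54: right child of 53 (depth 6)
38: left child of 39 (depth 5)
45: right child of 43 (depth 8)
40: left child of 42 (depth 7)
68: right child of 64 (depth 2)
32: right child of 29 (depth 3)
30: left child of 32 (depth 4)
23: left child of 29 (depth 3)
28: right child of 23 (depth 4)
27: left child of 28 (depth 5)
24: left child of 27 (depth 6)
46: right child of 45 (depth 9)
22: left child of 23 (depth 4)
57: right child of 55 (depth 4)

45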